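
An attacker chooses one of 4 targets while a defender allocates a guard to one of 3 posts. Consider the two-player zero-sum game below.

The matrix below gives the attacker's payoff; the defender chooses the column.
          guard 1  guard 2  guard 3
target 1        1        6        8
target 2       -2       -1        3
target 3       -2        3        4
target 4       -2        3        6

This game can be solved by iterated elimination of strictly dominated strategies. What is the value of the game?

1

Column guard 2 is strictly dominated by guard 1 for the defender (1<6, -2<-1, -2<3, -2<3); eliminate guard 2.
Column guard 3 is strictly dominated by guard 1 for the defender (1<8, -2<3, -2<4, -2<6); eliminate guard 3.
Row target 3 is strictly dominated by row target 1 (1>-2); eliminate target 3.
Row target 2 is strictly dominated by row target 1 (1>-2); eliminate target 2.
Row target 4 is strictly dominated by row target 1 (1>-2); eliminate target 4.
Only (target 1, guard 1) remains, with payoff 1.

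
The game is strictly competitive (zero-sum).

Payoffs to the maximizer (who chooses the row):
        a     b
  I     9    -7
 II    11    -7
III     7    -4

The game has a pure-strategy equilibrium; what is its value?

-4

Row minima: -7, -7, -4 → the maximizer's maximin is -4.
Column maxima: 11, -4 → the minimizer's minimax is -4.
They coincide at (III, b), so the value is -4.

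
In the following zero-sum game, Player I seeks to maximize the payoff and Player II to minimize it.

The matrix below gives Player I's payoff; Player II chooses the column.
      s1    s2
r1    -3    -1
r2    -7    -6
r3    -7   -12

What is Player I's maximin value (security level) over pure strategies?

-3

The worst-case payoff for each row is r1: -3, r2: -7, r3: -12.
The best of these is -3.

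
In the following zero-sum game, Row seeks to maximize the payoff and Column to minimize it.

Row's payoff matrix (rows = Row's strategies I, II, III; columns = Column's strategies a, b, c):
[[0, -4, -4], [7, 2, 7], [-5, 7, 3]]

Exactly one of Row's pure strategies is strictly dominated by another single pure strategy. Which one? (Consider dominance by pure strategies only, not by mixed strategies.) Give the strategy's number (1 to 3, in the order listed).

Compare I with II: 7 > 0, 2 > -4, 7 > -4.
So II strictly dominates I for Row; I is strictly dominated.

1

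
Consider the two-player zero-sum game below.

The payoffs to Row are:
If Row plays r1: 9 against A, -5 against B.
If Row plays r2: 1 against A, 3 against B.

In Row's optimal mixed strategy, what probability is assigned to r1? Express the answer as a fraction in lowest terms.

Row minima are -5 and 1, so Row's maximin is 1; column maxima are 9 and 3, so Column's minimax is 3. These differ, so the equilibrium is in mixed strategies.
Let Row play r1 with probability p. Column is indifferent when 9p + (1−p) = −5p + 3(1−p), giving p = 1/8.

1/8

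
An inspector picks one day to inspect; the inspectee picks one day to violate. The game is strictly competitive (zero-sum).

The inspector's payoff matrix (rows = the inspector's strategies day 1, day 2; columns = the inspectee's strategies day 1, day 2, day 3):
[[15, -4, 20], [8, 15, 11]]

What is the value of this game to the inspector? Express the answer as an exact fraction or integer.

Column day 3 is strictly dominated by day 1 for the inspectee (it gives the inspector more in every row).
The remaining 2×2 game on (day 1, day 2) × (day 1, day 2) has no saddle point. Let the inspector play day 1 with probability p; indifference gives 15p + 8(1−p) = −4p + 15(1−p), so p = 7/26.
Similarly the inspectee's optimal q on day 1 is 19/26, and the value is 15·(19/26) + (-4)·(7/26) = 257/26.

257/26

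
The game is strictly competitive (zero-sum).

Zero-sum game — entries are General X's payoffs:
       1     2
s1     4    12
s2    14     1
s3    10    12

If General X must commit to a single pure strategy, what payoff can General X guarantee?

10

The worst-case payoff for each row is s1: 4, s2: 1, s3: 10.
The best of these is 10.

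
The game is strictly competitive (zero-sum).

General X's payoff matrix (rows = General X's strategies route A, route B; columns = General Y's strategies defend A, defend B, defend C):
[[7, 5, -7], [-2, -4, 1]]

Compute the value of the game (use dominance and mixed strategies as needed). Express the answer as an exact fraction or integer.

-23/17

Column defend A is strictly dominated by defend B for General Y (it gives General X more in every row).
The remaining 2×2 game on (route A, route B) × (defend B, defend C) has no saddle point. Let General X play route A with probability p; indifference gives 5p − 4(1−p) = −7p + (1−p), so p = 5/17.
Similarly General Y's optimal q on defend B is 8/17, and the value is 5·(8/17) + (-7)·(9/17) = -23/17.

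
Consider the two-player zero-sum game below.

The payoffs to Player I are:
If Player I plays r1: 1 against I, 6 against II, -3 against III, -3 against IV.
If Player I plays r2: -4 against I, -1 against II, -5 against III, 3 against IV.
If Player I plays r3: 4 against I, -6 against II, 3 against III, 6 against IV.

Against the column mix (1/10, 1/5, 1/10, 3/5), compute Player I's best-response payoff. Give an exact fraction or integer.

31/10

r1: (1)·(1/10) + (6)·(1/5) + (-3)·(1/10) + (-3)·(3/5) = -4/5.
r2: (-4)·(1/10) + (-1)·(1/5) + (-5)·(1/10) + (3)·(3/5) = 7/10.
r3: (4)·(1/10) + (-6)·(1/5) + (3)·(1/10) + (6)·(3/5) = 31/10.
The best pure response is r3 with expected payoff 31/10.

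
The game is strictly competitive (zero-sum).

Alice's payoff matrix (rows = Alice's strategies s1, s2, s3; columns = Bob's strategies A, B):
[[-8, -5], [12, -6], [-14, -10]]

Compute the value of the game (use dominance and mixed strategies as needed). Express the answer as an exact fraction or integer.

Row s3 is strictly dominated by row s1, so Alice never plays it.
The remaining 2×2 game on (s1, s2) × (A, B) has no saddle point. Let Alice play s1 with probability p; indifference gives −8p + 12(1−p) = −5p − 6(1−p), so p = 6/7.
Similarly Bob's optimal q on A is 1/21, and the value is -8·(1/21) + (-5)·(20/21) = -36/7.

-36/7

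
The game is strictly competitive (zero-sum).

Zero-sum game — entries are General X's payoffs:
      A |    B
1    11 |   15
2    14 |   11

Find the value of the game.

89/7

Row minima are 11 and 11, so General X's maximin is 11; column maxima are 14 and 15, so General Y's minimax is 14. These differ, so the equilibrium is in mixed strategies.
Let General X play 1 with probability p. General Y is indifferent when 11p + 14(1−p) = 15p + 11(1−p), giving p = 3/7.
Let General Y play A with probability q. General X is indifferent when 11q + 15(1−q) = 14q + 11(1−q), giving q = 4/7.
The value is 11·(4/7) + (15)·(3/7) = 89/7.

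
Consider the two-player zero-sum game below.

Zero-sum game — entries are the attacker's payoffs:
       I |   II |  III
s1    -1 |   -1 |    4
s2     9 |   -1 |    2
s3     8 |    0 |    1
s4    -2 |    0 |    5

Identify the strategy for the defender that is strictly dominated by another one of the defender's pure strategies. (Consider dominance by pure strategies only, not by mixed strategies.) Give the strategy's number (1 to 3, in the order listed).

The defender prefers columns that give the attacker less. Compare III with II: -1 < 4, -1 < 2, 0 < 1, 0 < 5.
So II strictly dominates III for the defender; III is strictly dominated.

3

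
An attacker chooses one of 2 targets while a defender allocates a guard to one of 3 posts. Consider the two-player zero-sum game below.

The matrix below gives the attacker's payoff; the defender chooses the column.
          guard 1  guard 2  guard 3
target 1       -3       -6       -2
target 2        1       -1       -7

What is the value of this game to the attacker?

Column guard 1 is strictly dominated by guard 2 for the defender (it gives the attacker more in every row).
The remaining 2×2 game on (target 1, target 2) × (guard 2, guard 3) has no saddle point. Let the attacker play target 1 with probability p; indifference gives −6p − (1−p) = −2p − 7(1−p), so p = 3/5.
Similarly the defender's optimal q on guard 2 is 1/2, and the value is -6·(1/2) + (-2)·(1/2) = -4.

-4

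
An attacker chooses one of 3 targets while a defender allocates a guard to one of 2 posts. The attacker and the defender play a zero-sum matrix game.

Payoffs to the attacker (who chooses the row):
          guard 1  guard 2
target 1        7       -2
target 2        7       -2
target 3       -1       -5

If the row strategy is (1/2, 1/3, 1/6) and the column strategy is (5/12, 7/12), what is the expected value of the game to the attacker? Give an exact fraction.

65/72

Against (5/12, 7/12), each row's expected payoff is target 1: 7/4; target 2: 7/4; target 3: -10/3.
Taking the (1/2, 1/3, 1/6)-weighted average: (1/2)·(7/4) + (1/3)·(7/4) + (1/6)·(-10/3) = 65/72.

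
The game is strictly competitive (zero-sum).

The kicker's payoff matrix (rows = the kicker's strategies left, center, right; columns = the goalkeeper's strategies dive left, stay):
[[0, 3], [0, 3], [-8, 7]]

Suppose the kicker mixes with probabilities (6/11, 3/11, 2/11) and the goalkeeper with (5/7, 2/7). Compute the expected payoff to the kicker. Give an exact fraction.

2/77

Against (5/7, 2/7), each row's expected payoff is left: 6/7; center: 6/7; right: -26/7.
Taking the (6/11, 3/11, 2/11)-weighted average: (6/11)·(6/7) + (3/11)·(6/7) + (2/11)·(-26/7) = 2/77.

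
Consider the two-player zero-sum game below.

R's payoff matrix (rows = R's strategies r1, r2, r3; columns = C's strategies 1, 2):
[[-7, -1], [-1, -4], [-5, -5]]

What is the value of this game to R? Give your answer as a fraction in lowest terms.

Row r3 is strictly dominated by row r2, so R never plays it.
The remaining 2×2 game on (r1, r2) × (1, 2) has no saddle point. Let R play r1 with probability p; indifference gives −7p − (1−p) = −p − 4(1−p), so p = 1/3.
Similarly C's optimal q on 1 is 1/3, and the value is -7·(1/3) + (-1)·(2/3) = -3.

-3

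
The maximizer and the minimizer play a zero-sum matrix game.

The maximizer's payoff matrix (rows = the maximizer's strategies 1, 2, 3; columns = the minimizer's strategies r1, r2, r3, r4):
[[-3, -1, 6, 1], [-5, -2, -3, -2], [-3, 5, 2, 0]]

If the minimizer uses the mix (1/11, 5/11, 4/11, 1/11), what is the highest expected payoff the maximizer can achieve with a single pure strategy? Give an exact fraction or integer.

30/11

1: (-3)·(1/11) + (-1)·(5/11) + (6)·(4/11) + (1)·(1/11) = 17/11.
2: (-5)·(1/11) + (-2)·(5/11) + (-3)·(4/11) + (-2)·(1/11) = -29/11.
3: (-3)·(1/11) + (5)·(5/11) + (2)·(4/11) + (0)·(1/11) = 30/11.
The best pure response is 3 with expected payoff 30/11.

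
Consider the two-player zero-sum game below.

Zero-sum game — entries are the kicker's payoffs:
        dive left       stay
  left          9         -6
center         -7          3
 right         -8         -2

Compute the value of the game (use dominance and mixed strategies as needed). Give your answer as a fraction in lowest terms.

-3/5

Row right is strictly dominated by row center, so the kicker never plays it.
The remaining 2×2 game on (left, center) × (dive left, stay) has no saddle point. Let the kicker play left with probability p; indifference gives 9p − 7(1−p) = −6p + 3(1−p), so p = 2/5.
Similarly the goalkeeper's optimal q on dive left is 9/25, and the value is 9·(9/25) + (-6)·(16/25) = -3/5.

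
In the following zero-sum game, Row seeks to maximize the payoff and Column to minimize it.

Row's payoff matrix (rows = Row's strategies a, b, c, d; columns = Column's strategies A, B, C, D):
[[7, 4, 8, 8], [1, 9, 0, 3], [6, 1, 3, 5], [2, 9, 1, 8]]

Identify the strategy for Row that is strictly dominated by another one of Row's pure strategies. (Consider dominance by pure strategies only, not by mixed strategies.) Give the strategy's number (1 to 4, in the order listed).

Compare c with a: 7 > 6, 4 > 1, 8 > 3, 8 > 5.
So a strictly dominates c for Row; c is strictly dominated.

3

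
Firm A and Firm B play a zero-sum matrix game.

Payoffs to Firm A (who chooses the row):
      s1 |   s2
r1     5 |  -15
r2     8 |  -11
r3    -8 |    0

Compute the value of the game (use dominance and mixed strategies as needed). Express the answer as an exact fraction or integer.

-88/27

Row r1 is strictly dominated by row r2, so Firm A never plays it.
The remaining 2×2 game on (r2, r3) × (s1, s2) has no saddle point. Let Firm A play r2 with probability p; indifference gives 8p − 8(1−p) = −11p, so p = 8/27.
Similarly Firm B's optimal q on s1 is 11/27, and the value is 8·(11/27) + (-11)·(16/27) = -88/27.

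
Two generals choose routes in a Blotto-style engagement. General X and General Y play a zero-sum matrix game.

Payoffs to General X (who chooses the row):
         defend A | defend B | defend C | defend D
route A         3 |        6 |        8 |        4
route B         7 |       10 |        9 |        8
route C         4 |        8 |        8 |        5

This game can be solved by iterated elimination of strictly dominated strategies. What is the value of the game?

7

Row route A is strictly dominated by row route B (7>3, 10>6, 9>8, 8>4); eliminate route A.
Row route C is strictly dominated by row route B (7>4, 10>8, 9>8, 8>5); eliminate route C.
Column defend B is strictly dominated by defend A for General Y (7<10); eliminate defend B.
Column defend C is strictly dominated by defend A for General Y (7<9); eliminate defend C.
Column defend D is strictly dominated by defend A for General Y (7<8); eliminate defend D.
Only (route B, defend A) remains, with payoff 7.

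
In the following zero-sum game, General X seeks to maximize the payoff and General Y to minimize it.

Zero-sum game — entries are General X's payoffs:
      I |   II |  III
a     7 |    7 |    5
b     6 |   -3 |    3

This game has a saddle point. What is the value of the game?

5

Row minima: 5, -3 → General X's maximin is 5.
Column maxima: 7, 7, 5 → General Y's minimax is 5.
They coincide at (a, III), so the value is 5.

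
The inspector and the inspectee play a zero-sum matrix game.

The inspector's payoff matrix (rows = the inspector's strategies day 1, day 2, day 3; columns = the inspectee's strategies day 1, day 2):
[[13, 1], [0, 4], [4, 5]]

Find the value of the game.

Row day 2 is strictly dominated by row day 3, so the inspector never plays it.
The remaining 2×2 game on (day 1, day 3) × (day 1, day 2) has no saddle point. Let the inspector play day 1 with probability p; indifference gives 13p + 4(1−p) = p + 5(1−p), so p = 1/13.
Similarly the inspectee's optimal q on day 1 is 4/13, and the value is 13·(4/13) + (1)·(9/13) = 61/13.

61/13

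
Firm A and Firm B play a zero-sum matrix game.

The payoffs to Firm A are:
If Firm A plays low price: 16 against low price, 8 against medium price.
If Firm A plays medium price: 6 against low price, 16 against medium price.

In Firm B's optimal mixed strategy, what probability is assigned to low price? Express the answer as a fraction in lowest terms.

Row minima are 8 and 6, so Firm A's maximin is 8; column maxima are 16 and 16, so Firm B's minimax is 16. These differ, so the equilibrium is in mixed strategies.
Let Firm B play low price with probability q. Firm A is indifferent when 16q + 8(1−q) = 6q + 16(1−q), giving q = 4/9.

4/9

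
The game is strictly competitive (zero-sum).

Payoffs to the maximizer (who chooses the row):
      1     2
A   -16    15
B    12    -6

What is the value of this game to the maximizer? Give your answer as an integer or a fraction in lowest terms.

Row minima are -16 and -6, so the maximizer's maximin is -6; column maxima are 12 and 15, so the minimizer's minimax is 12. These differ, so the equilibrium is in mixed strategies.
Let the maximizer play A with probability p. The minimizer is indifferent when −16p + 12(1−p) = 15p − 6(1−p), giving p = 18/49.
Let the minimizer play 1 with probability q. The maximizer is indifferent when −16q + 15(1−q) = 12q − 6(1−q), giving q = 3/7.
The value is -16·(3/7) + (15)·(4/7) = 12/7.

12/7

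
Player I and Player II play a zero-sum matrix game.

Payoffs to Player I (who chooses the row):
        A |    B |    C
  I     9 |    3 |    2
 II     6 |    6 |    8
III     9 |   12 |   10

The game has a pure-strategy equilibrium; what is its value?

9

Row minima: 2, 6, 9 → Player I's maximin is 9.
Column maxima: 9, 12, 10 → Player II's minimax is 9.
They coincide at (III, A), so the value is 9.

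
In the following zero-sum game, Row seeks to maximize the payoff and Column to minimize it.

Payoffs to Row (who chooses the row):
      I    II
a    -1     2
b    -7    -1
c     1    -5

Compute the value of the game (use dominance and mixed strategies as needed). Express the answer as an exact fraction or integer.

Row b is strictly dominated by row a, so Row never plays it.
The remaining 2×2 game on (a, c) × (I, II) has no saddle point. Let Row play a with probability p; indifference gives −p + (1−p) = 2p − 5(1−p), so p = 2/3.
Similarly Column's optimal q on I is 7/9, and the value is -1·(7/9) + (2)·(2/9) = -1/3.

-1/3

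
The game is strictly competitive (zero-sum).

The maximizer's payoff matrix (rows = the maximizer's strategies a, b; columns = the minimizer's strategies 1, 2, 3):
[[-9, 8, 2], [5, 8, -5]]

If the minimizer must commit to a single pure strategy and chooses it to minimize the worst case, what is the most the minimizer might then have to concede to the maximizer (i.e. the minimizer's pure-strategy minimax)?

The worst case (largest entry) in each column is 1: 5, 2: 8, 3: 2.
The best (smallest) of these is 2.

2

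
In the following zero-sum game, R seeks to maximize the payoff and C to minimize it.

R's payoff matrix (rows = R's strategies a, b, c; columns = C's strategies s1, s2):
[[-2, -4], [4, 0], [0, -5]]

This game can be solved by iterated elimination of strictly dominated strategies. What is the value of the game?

0

Column s1 is strictly dominated by s2 for C (-4<-2, 0<4, -5<0); eliminate s1.
Row c is strictly dominated by row a (-4>-5); eliminate c.
Row a is strictly dominated by row b (0>-4); eliminate a.
Only (b, s2) remains, with payoff 0.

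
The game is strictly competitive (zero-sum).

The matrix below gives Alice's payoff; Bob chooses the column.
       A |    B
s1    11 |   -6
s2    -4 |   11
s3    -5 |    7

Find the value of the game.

Row s3 is strictly dominated by row s2, so Alice never plays it.
The remaining 2×2 game on (s1, s2) × (A, B) has no saddle point. Let Alice play s1 with probability p; indifference gives 11p − 4(1−p) = −6p + 11(1−p), so p = 15/32.
Similarly Bob's optimal q on A is 17/32, and the value is 11·(17/32) + (-6)·(15/32) = 97/32.

97/32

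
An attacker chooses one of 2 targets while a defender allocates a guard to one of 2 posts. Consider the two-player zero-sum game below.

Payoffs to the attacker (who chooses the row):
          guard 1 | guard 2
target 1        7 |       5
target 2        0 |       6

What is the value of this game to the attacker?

Row minima are 5 and 0, so the attacker's maximin is 5; column maxima are 7 and 6, so the defender's minimax is 6. These differ, so the equilibrium is in mixed strategies.
Let the attacker play target 1 with probability p. The defender is indifferent when 7p = 5p + 6(1−p), giving p = 3/4.
Let the defender play guard 1 with probability q. The attacker is indifferent when 7q + 5(1−q) = 6(1−q), giving q = 1/8.
The value is 7·(1/8) + (5)·(7/8) = 21/4.

21/4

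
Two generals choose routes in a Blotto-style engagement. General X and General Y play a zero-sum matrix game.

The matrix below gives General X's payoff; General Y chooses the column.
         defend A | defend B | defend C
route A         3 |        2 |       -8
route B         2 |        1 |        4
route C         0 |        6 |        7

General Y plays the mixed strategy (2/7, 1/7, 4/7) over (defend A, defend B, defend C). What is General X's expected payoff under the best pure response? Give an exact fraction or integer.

34/7

route A: (3)·(2/7) + (2)·(1/7) + (-8)·(4/7) = -24/7.
route B: (2)·(2/7) + (1)·(1/7) + (4)·(4/7) = 3.
route C: (0)·(2/7) + (6)·(1/7) + (7)·(4/7) = 34/7.
The best pure response is route C with expected payoff 34/7.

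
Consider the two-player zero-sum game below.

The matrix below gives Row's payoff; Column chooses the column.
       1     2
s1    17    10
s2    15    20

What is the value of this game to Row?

Row minima are 10 and 15, so Row's maximin is 15; column maxima are 17 and 20, so Column's minimax is 17. These differ, so the equilibrium is in mixed strategies.
Let Row play s1 with probability p. Column is indifferent when 17p + 15(1−p) = 10p + 20(1−p), giving p = 5/12.
Let Column play 1 with probability q. Row is indifferent when 17q + 10(1−q) = 15q + 20(1−q), giving q = 5/6.
The value is 17·(5/6) + (10)·(1/6) = 95/6.

95/6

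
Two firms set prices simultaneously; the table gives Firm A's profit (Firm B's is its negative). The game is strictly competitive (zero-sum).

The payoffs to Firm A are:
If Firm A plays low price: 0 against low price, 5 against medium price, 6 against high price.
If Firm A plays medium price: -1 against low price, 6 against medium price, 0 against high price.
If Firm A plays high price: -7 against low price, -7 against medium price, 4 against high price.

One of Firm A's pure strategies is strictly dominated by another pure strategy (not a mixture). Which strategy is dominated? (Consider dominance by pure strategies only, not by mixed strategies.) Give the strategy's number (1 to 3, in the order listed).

3

Compare high price with low price: 0 > -7, 5 > -7, 6 > 4.
So low price strictly dominates high price for Firm A; high price is strictly dominated.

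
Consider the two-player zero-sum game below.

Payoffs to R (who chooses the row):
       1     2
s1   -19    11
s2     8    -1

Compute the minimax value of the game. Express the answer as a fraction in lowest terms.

Row minima are -19 and -1, so R's maximin is -1; column maxima are 8 and 11, so C's minimax is 8. These differ, so the equilibrium is in mixed strategies.
Let R play s1 with probability p. C is indifferent when −19p + 8(1−p) = 11p − (1−p), giving p = 3/13.
Let C play 1 with probability q. R is indifferent when −19q + 11(1−q) = 8q − (1−q), giving q = 4/13.
The value is -19·(4/13) + (11)·(9/13) = 23/13.

23/13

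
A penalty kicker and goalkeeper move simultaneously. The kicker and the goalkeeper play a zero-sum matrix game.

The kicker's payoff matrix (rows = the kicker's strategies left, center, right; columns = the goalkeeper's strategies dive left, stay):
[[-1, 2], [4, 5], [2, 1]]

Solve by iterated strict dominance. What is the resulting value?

4

Row left is strictly dominated by row center (4>-1, 5>2); eliminate left.
Row right is strictly dominated by row center (4>2, 5>1); eliminate right.
Column stay is strictly dominated by dive left for the goalkeeper (4<5); eliminate stay.
Only (center, dive left) remains, with payoff 4.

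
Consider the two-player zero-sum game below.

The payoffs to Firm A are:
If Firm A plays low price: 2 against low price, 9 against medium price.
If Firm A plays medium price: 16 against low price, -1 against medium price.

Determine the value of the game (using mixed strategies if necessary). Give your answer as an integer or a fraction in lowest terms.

73/12

Row minima are 2 and -1, so Firm A's maximin is 2; column maxima are 16 and 9, so Firm B's minimax is 9. These differ, so the equilibrium is in mixed strategies.
Let Firm A play low price with probability p. Firm B is indifferent when 2p + 16(1−p) = 9p − (1−p), giving p = 17/24.
Let Firm B play low price with probability q. Firm A is indifferent when 2q + 9(1−q) = 16q − (1−q), giving q = 5/12.
The value is 2·(5/12) + (9)·(7/12) = 73/12.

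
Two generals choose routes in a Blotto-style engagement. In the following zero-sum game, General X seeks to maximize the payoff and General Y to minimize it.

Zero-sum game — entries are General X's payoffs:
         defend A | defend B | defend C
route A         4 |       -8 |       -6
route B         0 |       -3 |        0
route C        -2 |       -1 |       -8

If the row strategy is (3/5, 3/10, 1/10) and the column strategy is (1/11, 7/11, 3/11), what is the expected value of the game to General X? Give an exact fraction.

Against (1/11, 7/11, 3/11), each row's expected payoff is route A: -70/11; route B: -21/11; route C: -3.
Taking the (3/5, 3/10, 1/10)-weighted average: (3/5)·(-70/11) + (3/10)·(-21/11) + (1/10)·(-3) = -258/55.

-258/55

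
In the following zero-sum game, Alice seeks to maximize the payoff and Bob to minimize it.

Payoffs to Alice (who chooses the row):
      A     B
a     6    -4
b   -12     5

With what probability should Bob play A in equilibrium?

Row minima are -4 and -12, so Alice's maximin is -4; column maxima are 6 and 5, so Bob's minimax is 5. These differ, so the equilibrium is in mixed strategies.
Let Bob play A with probability q. Alice is indifferent when 6q − 4(1−q) = −12q + 5(1−q), giving q = 1/3.

1/3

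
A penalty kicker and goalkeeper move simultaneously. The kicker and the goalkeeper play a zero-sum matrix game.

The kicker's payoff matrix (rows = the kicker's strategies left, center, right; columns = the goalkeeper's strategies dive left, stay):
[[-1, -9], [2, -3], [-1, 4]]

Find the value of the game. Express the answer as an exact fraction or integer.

Row left is strictly dominated by row center, so the kicker never plays it.
The remaining 2×2 game on (center, right) × (dive left, stay) has no saddle point. Let the kicker play center with probability p; indifference gives 2p − (1−p) = −3p + 4(1−p), so p = 1/2.
Similarly the goalkeeper's optimal q on dive left is 7/10, and the value is 2·(7/10) + (-3)·(3/10) = 1/2.

1/2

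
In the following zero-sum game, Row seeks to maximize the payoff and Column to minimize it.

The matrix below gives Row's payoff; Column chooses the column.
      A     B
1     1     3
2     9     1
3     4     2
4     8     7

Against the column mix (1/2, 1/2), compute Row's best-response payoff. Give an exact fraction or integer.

1: (1)·(1/2) + (3)·(1/2) = 2.
2: (9)·(1/2) + (1)·(1/2) = 5.
3: (4)·(1/2) + (2)·(1/2) = 3.
4: (8)·(1/2) + (7)·(1/2) = 15/2.
The best pure response is 4 with expected payoff 15/2.

15/2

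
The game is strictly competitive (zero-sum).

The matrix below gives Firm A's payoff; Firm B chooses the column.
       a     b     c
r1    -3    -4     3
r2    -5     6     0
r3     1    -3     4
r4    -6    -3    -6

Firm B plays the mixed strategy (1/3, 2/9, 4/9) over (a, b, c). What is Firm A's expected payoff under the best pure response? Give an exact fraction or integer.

13/9

r1: (-3)·(1/3) + (-4)·(2/9) + (3)·(4/9) = -5/9.
r2: (-5)·(1/3) + (6)·(2/9) + (0)·(4/9) = -1/3.
r3: (1)·(1/3) + (-3)·(2/9) + (4)·(4/9) = 13/9.
r4: (-6)·(1/3) + (-3)·(2/9) + (-6)·(4/9) = -16/3.
The best pure response is r3 with expected payoff 13/9.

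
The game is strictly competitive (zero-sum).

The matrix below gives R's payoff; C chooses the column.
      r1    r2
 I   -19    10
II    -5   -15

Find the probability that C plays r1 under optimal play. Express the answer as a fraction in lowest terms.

25/39

Row minima are -19 and -15, so R's maximin is -15; column maxima are -5 and 10, so C's minimax is -5. These differ, so the equilibrium is in mixed strategies.
Let C play r1 with probability q. R is indifferent when −19q + 10(1−q) = −5q − 15(1−q), giving q = 25/39.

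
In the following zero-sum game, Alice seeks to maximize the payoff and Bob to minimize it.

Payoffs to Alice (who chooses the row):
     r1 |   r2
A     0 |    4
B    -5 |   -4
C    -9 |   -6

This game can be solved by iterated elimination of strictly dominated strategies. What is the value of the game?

0

Row B is strictly dominated by row A (0>-5, 4>-4); eliminate B.
Column r2 is strictly dominated by r1 for Bob (0<4, -9<-6); eliminate r2.
Row C is strictly dominated by row A (0>-9); eliminate C.
Only (A, r1) remains, with payoff 0.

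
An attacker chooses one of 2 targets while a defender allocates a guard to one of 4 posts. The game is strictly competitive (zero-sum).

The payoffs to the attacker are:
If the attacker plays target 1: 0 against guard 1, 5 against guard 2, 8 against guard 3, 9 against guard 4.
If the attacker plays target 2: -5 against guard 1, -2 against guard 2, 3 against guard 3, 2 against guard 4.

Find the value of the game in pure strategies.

0

Row minima: 0, -5 → the attacker's maximin is 0.
Column maxima: 0, 5, 8, 9 → the defender's minimax is 0.
They coincide at (target 1, guard 1), so the value is 0.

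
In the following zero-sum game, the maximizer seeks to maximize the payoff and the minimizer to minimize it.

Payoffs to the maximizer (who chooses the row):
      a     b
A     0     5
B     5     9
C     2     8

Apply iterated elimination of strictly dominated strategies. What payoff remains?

5

Column b is strictly dominated by a for the minimizer (0<5, 5<9, 2<8); eliminate b.
Row C is strictly dominated by row B (5>2); eliminate C.
Row A is strictly dominated by row B (5>0); eliminate A.
Only (B, a) remains, with payoff 5.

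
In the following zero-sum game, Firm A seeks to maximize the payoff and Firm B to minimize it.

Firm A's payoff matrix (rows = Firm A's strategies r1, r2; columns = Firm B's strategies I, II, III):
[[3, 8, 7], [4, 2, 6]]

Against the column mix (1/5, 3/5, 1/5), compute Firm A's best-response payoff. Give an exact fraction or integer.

r1: (3)·(1/5) + (8)·(3/5) + (7)·(1/5) = 34/5.
r2: (4)·(1/5) + (2)·(3/5) + (6)·(1/5) = 16/5.
The best pure response is r1 with expected payoff 34/5.

34/5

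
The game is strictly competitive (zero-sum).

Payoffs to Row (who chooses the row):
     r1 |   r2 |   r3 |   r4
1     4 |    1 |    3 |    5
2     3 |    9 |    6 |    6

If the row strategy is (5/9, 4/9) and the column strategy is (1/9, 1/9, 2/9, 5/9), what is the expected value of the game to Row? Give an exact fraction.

44/9

Against (1/9, 1/9, 2/9, 5/9), each row's expected payoff is 1: 4; 2: 6.
Taking the (5/9, 4/9)-weighted average: (5/9)·(4) + (4/9)·(6) = 44/9.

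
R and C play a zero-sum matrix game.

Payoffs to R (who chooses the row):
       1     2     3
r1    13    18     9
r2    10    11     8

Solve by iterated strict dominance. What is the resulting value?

9

Column 1 is strictly dominated by 3 for C (9<13, 8<10); eliminate 1.
Column 2 is strictly dominated by 3 for C (9<18, 8<11); eliminate 2.
Row r2 is strictly dominated by row r1 (9>8); eliminate r2.
Only (r1, 3) remains, with payoff 9.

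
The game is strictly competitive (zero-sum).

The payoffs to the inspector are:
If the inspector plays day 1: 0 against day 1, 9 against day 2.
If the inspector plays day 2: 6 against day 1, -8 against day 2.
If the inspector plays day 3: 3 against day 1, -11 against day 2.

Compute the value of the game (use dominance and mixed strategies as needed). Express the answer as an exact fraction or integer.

Row day 3 is strictly dominated by row day 2, so the inspector never plays it.
The remaining 2×2 game on (day 1, day 2) × (day 1, day 2) has no saddle point. Let the inspector play day 1 with probability p; indifference gives 6(1−p) = 9p − 8(1−p), so p = 14/23.
Similarly the inspectee's optimal q on day 1 is 17/23, and the value is 0·(17/23) + (9)·(6/23) = 54/23.

54/23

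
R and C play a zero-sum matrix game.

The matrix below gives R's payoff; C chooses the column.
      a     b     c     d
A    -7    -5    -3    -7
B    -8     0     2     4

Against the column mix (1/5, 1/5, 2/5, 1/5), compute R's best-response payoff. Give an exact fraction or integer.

A: (-7)·(1/5) + (-5)·(1/5) + (-3)·(2/5) + (-7)·(1/5) = -5.
B: (-8)·(1/5) + (0)·(1/5) + (2)·(2/5) + (4)·(1/5) = 0.
The best pure response is B with expected payoff 0.

0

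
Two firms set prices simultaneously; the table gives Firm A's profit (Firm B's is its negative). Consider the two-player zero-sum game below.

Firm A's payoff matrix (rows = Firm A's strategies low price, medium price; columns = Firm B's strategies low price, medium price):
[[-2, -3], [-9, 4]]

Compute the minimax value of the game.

-5/2

Row minima are -3 and -9, so Firm A's maximin is -3; column maxima are -2 and 4, so Firm B's minimax is -2. These differ, so the equilibrium is in mixed strategies.
Let Firm A play low price with probability p. Firm B is indifferent when −2p − 9(1−p) = −3p + 4(1−p), giving p = 13/14.
Let Firm B play low price with probability q. Firm A is indifferent when −2q − 3(1−q) = −9q + 4(1−q), giving q = 1/2.
The value is -2·(1/2) + (-3)·(1/2) = -5/2.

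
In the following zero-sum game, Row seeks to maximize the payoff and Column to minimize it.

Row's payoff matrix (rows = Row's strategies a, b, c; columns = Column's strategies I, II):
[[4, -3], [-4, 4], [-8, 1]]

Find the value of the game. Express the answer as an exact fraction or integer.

4/15

Row c is strictly dominated by row b, so Row never plays it.
The remaining 2×2 game on (a, b) × (I, II) has no saddle point. Let Row play a with probability p; indifference gives 4p − 4(1−p) = −3p + 4(1−p), so p = 8/15.
Similarly Column's optimal q on I is 7/15, and the value is 4·(7/15) + (-3)·(8/15) = 4/15.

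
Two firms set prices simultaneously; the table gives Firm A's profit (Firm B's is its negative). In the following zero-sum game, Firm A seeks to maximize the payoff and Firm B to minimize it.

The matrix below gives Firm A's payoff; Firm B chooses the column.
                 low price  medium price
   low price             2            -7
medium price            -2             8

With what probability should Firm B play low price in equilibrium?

15/19

Row minima are -7 and -2, so Firm A's maximin is -2; column maxima are 2 and 8, so Firm B's minimax is 2. These differ, so the equilibrium is in mixed strategies.
Let Firm B play low price with probability q. Firm A is indifferent when 2q − 7(1−q) = −2q + 8(1−q), giving q = 15/19.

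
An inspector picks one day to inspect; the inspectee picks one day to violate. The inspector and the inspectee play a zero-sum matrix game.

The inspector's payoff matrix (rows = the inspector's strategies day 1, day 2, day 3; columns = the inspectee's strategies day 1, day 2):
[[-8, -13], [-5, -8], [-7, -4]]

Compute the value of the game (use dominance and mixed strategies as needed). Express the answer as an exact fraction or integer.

-6

Row day 1 is strictly dominated by row day 2, so the inspector never plays it.
The remaining 2×2 game on (day 2, day 3) × (day 1, day 2) has no saddle point. Let the inspector play day 2 with probability p; indifference gives −5p − 7(1−p) = −8p − 4(1−p), so p = 1/2.
Similarly the inspectee's optimal q on day 1 is 2/3, and the value is -5·(2/3) + (-8)·(1/3) = -6.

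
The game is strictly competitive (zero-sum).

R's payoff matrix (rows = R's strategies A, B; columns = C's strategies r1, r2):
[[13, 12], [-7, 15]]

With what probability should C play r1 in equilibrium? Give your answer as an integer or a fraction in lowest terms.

3/23

Row minima are 12 and -7, so R's maximin is 12; column maxima are 13 and 15, so C's minimax is 13. These differ, so the equilibrium is in mixed strategies.
Let C play r1 with probability q. R is indifferent when 13q + 12(1−q) = −7q + 15(1−q), giving q = 3/23.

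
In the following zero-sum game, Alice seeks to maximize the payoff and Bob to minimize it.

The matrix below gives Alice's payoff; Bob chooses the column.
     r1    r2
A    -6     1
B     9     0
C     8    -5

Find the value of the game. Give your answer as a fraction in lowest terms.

Row C is strictly dominated by row B, so Alice never plays it.
The remaining 2×2 game on (A, B) × (r1, r2) has no saddle point. Let Alice play A with probability p; indifference gives −6p + 9(1−p) = p, so p = 9/16.
Similarly Bob's optimal q on r1 is 1/16, and the value is -6·(1/16) + (1)·(15/16) = 9/16.

9/16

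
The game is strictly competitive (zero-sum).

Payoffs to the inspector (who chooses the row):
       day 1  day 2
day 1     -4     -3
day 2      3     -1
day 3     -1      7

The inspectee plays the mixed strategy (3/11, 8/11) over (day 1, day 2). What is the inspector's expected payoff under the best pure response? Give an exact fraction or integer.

53/11

day 1: (-4)·(3/11) + (-3)·(8/11) = -36/11.
day 2: (3)·(3/11) + (-1)·(8/11) = 1/11.
day 3: (-1)·(3/11) + (7)·(8/11) = 53/11.
The best pure response is day 3 with expected payoff 53/11.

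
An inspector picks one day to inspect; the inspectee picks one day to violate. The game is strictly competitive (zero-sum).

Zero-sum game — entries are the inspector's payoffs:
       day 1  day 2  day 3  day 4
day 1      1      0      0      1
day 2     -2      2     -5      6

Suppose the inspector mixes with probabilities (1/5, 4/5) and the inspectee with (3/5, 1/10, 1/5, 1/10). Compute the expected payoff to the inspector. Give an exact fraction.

-49/50

Against (3/5, 1/10, 1/5, 1/10), each row's expected payoff is day 1: 7/10; day 2: -7/5.
Taking the (1/5, 4/5)-weighted average: (1/5)·(7/10) + (4/5)·(-7/5) = -49/50.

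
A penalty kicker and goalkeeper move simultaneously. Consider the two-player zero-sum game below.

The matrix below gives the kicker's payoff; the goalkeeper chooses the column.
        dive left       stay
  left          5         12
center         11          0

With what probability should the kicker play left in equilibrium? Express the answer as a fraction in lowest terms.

Row minima are 5 and 0, so the kicker's maximin is 5; column maxima are 11 and 12, so the goalkeeper's minimax is 11. These differ, so the equilibrium is in mixed strategies.
Let the kicker play left with probability p. The goalkeeper is indifferent when 5p + 11(1−p) = 12p, giving p = 11/18.

11/18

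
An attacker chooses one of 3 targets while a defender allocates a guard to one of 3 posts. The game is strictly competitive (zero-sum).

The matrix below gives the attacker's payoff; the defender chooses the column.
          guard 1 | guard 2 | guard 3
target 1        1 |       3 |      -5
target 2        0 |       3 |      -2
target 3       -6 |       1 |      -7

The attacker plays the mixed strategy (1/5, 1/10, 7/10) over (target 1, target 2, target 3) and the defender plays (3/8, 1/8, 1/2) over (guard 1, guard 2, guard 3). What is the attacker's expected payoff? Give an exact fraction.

Against (3/8, 1/8, 1/2), each row's expected payoff is target 1: -7/4; target 2: -5/8; target 3: -45/8.
Taking the (1/5, 1/10, 7/10)-weighted average: (1/5)·(-7/4) + (1/10)·(-5/8) + (7/10)·(-45/8) = -87/20.

-87/20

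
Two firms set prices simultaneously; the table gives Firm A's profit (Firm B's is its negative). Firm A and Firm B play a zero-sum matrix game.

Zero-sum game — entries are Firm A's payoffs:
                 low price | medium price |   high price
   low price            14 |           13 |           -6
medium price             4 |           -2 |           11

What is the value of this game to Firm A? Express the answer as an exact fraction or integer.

Column low price is strictly dominated by medium price for Firm B (it gives Firm A more in every row).
The remaining 2×2 game on (low price, medium price) × (medium price, high price) has no saddle point. Let Firm A play low price with probability p; indifference gives 13p − 2(1−p) = −6p + 11(1−p), so p = 13/32.
Similarly Firm B's optimal q on medium price is 17/32, and the value is 13·(17/32) + (-6)·(15/32) = 131/32.

131/32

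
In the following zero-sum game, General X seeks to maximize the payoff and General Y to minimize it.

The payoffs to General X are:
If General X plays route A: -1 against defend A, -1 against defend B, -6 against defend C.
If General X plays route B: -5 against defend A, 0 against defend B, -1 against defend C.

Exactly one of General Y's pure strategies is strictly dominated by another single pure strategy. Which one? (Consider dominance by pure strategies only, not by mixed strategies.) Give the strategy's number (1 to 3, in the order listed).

General Y prefers columns that give General X less. Compare defend B with defend C: -6 < -1, -1 < 0.
So defend C strictly dominates defend B for General Y; defend B is strictly dominated.

2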